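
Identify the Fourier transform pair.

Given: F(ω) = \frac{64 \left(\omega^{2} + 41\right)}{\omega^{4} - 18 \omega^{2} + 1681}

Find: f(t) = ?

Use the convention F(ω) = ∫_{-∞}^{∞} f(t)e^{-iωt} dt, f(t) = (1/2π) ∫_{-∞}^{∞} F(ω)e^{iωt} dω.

f(t) = 8 e^{- 4 \left|{t}\right|} \cos{\left(5 t \right)}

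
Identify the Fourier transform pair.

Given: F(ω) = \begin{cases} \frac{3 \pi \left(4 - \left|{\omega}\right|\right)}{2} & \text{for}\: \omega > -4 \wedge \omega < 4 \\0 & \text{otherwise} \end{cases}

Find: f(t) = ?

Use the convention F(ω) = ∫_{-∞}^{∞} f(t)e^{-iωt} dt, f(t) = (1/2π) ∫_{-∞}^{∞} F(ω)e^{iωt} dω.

f(t) = \frac{3 \sin^{2}{\left(2 t \right)}}{t^{2}}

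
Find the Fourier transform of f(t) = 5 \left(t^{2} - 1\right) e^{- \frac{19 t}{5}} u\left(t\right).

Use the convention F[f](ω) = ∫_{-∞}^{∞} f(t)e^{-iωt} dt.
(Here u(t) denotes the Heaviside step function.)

F(ω) = \frac{25 \left(250 i \omega - \left(5 i \omega + 19\right)^{3} + 950\right)}{\left(5 i \omega + 19\right)^{4}}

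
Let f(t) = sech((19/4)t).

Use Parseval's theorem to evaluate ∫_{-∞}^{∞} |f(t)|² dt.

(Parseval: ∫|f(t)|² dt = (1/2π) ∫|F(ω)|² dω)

∫|f(t)|² dt = \frac{8}{19}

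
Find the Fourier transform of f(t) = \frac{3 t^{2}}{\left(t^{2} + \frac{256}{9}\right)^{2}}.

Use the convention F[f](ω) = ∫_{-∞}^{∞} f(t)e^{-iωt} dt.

F(ω) = \frac{3 \pi \left(3 - 16 \left|{\omega}\right|\right) e^{- \frac{16 \left|{\omega}\right|}{3}}}{32}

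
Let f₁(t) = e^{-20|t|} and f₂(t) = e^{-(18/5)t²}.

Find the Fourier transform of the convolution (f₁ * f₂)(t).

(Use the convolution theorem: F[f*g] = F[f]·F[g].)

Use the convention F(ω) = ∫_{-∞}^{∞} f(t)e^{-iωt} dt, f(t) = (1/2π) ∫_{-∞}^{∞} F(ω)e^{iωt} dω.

F[f₁*f₂](ω) = \frac{20 \sqrt{10} \sqrt{\pi} e^{- \frac{5 \omega^{2}}{72}}}{3 \left(\omega^{2} + 400\right)}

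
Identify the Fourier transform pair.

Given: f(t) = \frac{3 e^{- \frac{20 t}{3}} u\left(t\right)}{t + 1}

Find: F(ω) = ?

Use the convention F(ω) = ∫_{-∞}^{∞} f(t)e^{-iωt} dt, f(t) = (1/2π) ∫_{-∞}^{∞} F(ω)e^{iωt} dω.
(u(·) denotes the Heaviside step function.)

F(ω) = 3 e^{i \omega + \frac{20}{3}} \operatorname{E}_{1}\left(i \omega + \frac{20}{3}\right)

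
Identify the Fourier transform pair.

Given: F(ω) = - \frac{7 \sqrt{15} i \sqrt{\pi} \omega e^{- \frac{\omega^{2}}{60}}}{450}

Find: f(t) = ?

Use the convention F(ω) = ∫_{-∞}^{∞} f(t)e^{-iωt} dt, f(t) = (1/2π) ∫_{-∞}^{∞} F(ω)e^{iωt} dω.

f(t) = 7 t e^{- 15 t^{2}}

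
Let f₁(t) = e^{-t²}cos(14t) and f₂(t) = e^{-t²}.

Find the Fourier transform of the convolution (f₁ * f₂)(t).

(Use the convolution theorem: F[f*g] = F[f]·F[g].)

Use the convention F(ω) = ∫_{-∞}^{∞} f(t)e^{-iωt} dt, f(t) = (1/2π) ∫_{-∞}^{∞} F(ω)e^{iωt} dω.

F[f₁*f₂](ω) = \frac{\pi \left(e^{14 \omega} + 1\right) e^{- \frac{\omega^{2}}{2} - 7 \omega - 49}}{2}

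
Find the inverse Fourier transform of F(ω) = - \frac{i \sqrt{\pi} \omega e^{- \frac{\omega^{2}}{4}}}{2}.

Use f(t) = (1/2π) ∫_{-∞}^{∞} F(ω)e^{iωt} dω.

f(t) = t e^{- t^{2}}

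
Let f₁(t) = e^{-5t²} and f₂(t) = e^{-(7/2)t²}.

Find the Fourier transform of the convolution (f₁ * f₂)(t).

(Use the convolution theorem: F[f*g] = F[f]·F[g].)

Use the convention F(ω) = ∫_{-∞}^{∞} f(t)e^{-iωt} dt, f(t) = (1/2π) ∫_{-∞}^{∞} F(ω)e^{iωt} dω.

F[f₁*f₂](ω) = \frac{\sqrt{70} \pi e^{- \frac{17 \omega^{2}}{140}}}{35}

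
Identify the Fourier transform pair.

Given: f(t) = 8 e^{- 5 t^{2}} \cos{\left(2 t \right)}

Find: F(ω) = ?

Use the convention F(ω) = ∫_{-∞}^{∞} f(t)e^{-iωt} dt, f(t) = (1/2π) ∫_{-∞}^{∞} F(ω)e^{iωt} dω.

F(ω) = \frac{4 \sqrt{5} \sqrt{\pi} \left(e^{\frac{2 \omega}{5}} + 1\right) e^{- \frac{\omega^{2}}{20} - \frac{\omega}{5} - \frac{1}{5}}}{5}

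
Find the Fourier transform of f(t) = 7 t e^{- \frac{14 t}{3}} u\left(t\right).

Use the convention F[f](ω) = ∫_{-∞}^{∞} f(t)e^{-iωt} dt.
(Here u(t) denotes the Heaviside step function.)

F(ω) = \frac{63}{\left(3 i \omega + 14\right)^{2}}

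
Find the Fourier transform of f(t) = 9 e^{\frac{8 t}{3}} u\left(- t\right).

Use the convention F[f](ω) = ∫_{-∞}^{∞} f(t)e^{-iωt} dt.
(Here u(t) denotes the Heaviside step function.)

F(ω) = - \frac{27}{3 i \omega - 8}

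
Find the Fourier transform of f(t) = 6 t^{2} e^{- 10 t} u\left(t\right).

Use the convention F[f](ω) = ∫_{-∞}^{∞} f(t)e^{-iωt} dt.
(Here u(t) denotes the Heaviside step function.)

F(ω) = \frac{12}{\left(i \omega + 10\right)^{3}}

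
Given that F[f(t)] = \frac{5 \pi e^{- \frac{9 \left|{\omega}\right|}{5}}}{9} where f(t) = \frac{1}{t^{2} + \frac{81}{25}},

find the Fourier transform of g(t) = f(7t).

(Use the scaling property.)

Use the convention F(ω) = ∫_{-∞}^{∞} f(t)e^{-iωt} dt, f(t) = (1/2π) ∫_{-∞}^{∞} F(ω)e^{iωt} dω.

F[g](ω) = \frac{5 \pi e^{- \frac{9 \left|{\omega}\right|}{35}}}{63}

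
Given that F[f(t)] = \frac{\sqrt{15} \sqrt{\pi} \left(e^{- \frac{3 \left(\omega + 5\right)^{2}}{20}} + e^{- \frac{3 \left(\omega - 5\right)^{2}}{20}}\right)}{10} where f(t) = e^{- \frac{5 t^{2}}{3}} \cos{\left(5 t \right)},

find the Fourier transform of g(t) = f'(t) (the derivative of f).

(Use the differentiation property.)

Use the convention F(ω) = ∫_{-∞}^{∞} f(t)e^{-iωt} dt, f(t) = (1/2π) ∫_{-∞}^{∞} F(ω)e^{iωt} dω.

F[g](ω) = \frac{\sqrt{15} i \sqrt{\pi} \omega \left(e^{3 \omega} + 1\right) e^{- \frac{3 \omega^{2}}{20} - \frac{3 \omega}{2} - \frac{15}{4}}}{10}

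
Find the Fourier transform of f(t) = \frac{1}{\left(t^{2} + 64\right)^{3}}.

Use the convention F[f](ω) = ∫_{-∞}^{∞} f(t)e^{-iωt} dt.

F(ω) = \frac{\pi \left(64 \omega^{2} + 24 \left|{\omega}\right| + 3\right) e^{- 8 \left|{\omega}\right|}}{262144}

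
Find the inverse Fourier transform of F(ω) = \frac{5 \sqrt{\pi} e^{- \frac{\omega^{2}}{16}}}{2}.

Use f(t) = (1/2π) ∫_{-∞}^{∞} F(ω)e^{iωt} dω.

f(t) = 5 e^{- 4 t^{2}}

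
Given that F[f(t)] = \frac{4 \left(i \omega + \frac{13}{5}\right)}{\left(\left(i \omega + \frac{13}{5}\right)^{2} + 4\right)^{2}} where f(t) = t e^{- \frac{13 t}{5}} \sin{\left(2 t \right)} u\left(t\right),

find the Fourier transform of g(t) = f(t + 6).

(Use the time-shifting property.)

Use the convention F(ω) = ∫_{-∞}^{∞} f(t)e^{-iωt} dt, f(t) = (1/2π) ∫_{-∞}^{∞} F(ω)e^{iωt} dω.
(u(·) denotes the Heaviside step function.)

F[g](ω) = \frac{\left(2500 i \omega + 6500\right) e^{6 i \omega}}{\left(\left(5 i \omega + 13\right)^{2} + 100\right)^{2}}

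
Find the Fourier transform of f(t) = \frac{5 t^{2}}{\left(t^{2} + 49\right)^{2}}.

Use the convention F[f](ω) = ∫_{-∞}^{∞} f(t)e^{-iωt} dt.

F(ω) = \frac{5 \pi \left(1 - 7 \left|{\omega}\right|\right) e^{- 7 \left|{\omega}\right|}}{14}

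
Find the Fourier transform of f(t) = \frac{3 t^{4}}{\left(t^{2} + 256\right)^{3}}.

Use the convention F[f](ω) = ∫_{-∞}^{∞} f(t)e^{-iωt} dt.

F(ω) = \frac{3 \pi \left(256 \omega^{2} - 80 \left|{\omega}\right| + 3\right) e^{- 16 \left|{\omega}\right|}}{128}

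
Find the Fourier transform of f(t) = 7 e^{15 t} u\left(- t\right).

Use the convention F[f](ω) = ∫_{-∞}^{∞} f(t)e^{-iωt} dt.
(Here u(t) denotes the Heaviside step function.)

F(ω) = - \frac{7}{i \omega - 15}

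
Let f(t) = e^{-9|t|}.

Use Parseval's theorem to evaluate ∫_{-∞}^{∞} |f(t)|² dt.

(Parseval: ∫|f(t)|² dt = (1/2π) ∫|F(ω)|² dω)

∫|f(t)|² dt = \frac{1}{9}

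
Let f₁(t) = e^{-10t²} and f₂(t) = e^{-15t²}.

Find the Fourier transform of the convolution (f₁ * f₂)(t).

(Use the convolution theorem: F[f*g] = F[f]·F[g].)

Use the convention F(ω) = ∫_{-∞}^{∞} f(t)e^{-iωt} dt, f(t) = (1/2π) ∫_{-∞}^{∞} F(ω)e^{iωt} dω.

F[f₁*f₂](ω) = \frac{\sqrt{6} \pi e^{- \frac{\omega^{2}}{24}}}{30}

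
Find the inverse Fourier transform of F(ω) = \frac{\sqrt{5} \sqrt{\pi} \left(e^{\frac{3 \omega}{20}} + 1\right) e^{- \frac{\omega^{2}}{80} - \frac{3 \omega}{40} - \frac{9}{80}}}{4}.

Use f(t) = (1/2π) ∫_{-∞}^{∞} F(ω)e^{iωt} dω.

f(t) = 5 e^{- 20 t^{2}} \cos{\left(3 t \right)}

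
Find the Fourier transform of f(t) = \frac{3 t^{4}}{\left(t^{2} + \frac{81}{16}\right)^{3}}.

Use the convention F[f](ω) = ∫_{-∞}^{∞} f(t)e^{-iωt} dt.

F(ω) = \frac{\pi \left(27 \omega^{2} - 60 \left|{\omega}\right| + 16\right) e^{- \frac{9 \left|{\omega}\right|}{4}}}{32}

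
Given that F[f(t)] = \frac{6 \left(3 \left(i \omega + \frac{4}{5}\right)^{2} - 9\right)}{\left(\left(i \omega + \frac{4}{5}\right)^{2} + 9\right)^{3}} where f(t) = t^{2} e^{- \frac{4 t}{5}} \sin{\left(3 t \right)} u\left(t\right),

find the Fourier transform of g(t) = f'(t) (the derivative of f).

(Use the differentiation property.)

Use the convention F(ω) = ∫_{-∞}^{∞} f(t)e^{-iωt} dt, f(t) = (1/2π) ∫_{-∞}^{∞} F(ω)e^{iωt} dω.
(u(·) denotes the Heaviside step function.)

F[g](ω) = \frac{11250 i \omega \left(\left(5 i \omega + 4\right)^{2} - 75\right)}{\left(\left(5 i \omega + 4\right)^{2} + 225\right)^{3}}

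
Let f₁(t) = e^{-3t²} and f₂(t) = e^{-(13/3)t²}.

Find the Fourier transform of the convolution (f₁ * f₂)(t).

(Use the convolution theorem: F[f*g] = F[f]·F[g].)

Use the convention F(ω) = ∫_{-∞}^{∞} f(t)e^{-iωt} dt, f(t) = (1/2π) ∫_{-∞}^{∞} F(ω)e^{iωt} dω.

F[f₁*f₂](ω) = \frac{\sqrt{13} \pi e^{- \frac{11 \omega^{2}}{78}}}{13}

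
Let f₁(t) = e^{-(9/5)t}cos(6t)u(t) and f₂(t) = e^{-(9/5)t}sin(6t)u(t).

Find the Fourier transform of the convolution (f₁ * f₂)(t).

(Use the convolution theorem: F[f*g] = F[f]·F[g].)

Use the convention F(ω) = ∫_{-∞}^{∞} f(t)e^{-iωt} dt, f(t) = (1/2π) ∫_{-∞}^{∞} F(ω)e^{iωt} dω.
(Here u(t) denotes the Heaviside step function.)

F[f₁*f₂](ω) = \frac{750 \left(5 i \omega + 9\right)}{\left(\left(5 i \omega + 9\right)^{2} + 900\right)^{2}}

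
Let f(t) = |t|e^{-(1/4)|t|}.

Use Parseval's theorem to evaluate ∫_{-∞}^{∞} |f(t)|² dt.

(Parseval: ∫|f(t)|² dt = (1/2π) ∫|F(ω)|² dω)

∫|f(t)|² dt = 32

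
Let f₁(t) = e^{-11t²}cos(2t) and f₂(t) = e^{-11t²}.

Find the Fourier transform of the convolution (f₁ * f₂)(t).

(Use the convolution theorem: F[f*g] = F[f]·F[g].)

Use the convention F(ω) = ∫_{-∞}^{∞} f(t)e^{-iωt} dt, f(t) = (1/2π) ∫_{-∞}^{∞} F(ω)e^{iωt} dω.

F[f₁*f₂](ω) = \frac{\pi e^{- \frac{\omega^{2}}{22} - \frac{1}{11}} \cosh{\left(\frac{\omega}{11} \right)}}{11}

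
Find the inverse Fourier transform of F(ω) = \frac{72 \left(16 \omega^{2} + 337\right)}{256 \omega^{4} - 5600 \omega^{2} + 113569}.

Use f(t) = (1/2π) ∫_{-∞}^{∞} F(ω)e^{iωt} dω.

f(t) = e^{- \frac{9 \left|{t}\right|}{4}} \cos{\left(4 \left|{t}\right| \right)}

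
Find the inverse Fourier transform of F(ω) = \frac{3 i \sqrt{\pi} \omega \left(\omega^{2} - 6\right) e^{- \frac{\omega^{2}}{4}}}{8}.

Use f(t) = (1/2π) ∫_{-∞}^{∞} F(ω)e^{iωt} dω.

f(t) = 3 t^{3} e^{- t^{2}}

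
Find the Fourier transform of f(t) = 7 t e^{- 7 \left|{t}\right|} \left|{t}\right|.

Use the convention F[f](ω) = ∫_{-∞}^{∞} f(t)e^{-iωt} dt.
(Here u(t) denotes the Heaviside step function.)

F(ω) = \frac{28 i \omega \left(\omega^{2} - 147\right)}{\left(\omega^{2} + 49\right)^{3}}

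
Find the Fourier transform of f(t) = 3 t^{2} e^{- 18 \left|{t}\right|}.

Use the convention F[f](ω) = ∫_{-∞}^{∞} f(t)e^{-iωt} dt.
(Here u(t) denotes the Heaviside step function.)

F(ω) = \frac{648 \left(108 - \omega^{2}\right)}{\left(\omega^{2} + 324\right)^{3}}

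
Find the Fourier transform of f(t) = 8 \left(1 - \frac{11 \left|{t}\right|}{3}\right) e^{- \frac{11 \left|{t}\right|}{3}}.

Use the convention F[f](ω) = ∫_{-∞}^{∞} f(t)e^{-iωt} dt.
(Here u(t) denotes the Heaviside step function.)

F(ω) = \frac{9504 \omega^{2}}{\left(9 \omega^{2} + 121\right)^{2}}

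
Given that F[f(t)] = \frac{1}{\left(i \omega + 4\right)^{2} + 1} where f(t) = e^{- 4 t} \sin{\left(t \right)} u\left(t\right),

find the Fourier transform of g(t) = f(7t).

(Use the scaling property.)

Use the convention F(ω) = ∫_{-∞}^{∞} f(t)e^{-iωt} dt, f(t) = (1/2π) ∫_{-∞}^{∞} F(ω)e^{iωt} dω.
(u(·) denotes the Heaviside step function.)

F[g](ω) = \frac{7}{\left(i \omega + 28\right)^{2} + 49}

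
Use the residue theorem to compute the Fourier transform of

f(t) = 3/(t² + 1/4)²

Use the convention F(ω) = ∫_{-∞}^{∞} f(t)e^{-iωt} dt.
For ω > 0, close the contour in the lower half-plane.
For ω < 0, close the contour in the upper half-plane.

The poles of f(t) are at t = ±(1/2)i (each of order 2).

Let g(z) = f(z)e^{-iωz}; for large |z| the factor e^{-iωz} decays in the lower half-plane when ω > 0 and in the upper half-plane when ω < 0.

Case ω > 0 (lower half-plane, clockwise contour ⇒ F(ω) = -2πi·ΣRes):
  Res_{z = - \frac{i}{2}} g(z) = 3 i \left(\omega + 2\right) e^{- \frac{\omega}{2}} (pole of order 2)
  F(ω) = -2πi·ΣRes = 6 \pi \left(\omega + 2\right) e^{- \frac{\omega}{2}}

Case ω < 0 (upper half-plane, counterclockwise contour ⇒ F(ω) = +2πi·ΣRes):
  Res_{z = \frac{i}{2}} g(z) = 3 i \left(\omega - 2\right) e^{\frac{\omega}{2}} (pole of order 2)
  F(ω) = 2πi·ΣRes = 6 \pi \left(2 - \omega\right) e^{\frac{\omega}{2}}

Both cases combine into a single formula in |ω|:

F(ω) = 6 \pi \left(\left|{\omega}\right| + 2\right) e^{- \frac{\left|{\omega}\right|}{2}}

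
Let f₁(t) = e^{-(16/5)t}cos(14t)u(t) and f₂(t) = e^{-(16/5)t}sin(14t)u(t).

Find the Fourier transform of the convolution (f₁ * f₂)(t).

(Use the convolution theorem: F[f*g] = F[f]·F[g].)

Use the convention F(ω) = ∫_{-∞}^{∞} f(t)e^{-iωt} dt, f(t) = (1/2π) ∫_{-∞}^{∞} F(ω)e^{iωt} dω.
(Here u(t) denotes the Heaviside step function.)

F[f₁*f₂](ω) = \frac{1750 \left(5 i \omega + 16\right)}{\left(\left(5 i \omega + 16\right)^{2} + 4900\right)^{2}}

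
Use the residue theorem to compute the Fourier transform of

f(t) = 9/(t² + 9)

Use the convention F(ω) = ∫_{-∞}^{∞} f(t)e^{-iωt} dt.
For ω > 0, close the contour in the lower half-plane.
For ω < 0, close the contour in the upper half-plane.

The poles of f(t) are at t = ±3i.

Let g(z) = f(z)e^{-iωz}; for large |z| the factor e^{-iωz} decays in the lower half-plane when ω > 0 and in the upper half-plane when ω < 0.

Case ω > 0 (lower half-plane, clockwise contour ⇒ F(ω) = -2πi·ΣRes):
  Res_{z = - 3 i} g(z) = \frac{3 i e^{- 3 \omega}}{2}
  F(ω) = -2πi·ΣRes = 3 \pi e^{- 3 \omega}

Case ω < 0 (upper half-plane, counterclockwise contour ⇒ F(ω) = +2πi·ΣRes):
  Res_{z = 3 i} g(z) = - \frac{3 i e^{3 \omega}}{2}
  F(ω) = 2πi·ΣRes = 3 \pi e^{3 \omega}

Both cases combine into a single formula in |ω|:

F(ω) = 3 \pi e^{- 3 \left|{\omega}\right|}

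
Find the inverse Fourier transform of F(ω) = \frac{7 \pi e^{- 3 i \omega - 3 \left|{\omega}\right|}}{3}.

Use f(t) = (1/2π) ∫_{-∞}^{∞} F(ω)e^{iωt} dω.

f(t) = \frac{7}{\left(t - 3\right)^{2} + 9}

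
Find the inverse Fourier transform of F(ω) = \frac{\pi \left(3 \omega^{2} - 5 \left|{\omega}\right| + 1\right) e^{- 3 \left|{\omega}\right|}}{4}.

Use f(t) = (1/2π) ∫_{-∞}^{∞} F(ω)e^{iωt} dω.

f(t) = \frac{2 t^{4}}{\left(t^{2} + 9\right)^{3}}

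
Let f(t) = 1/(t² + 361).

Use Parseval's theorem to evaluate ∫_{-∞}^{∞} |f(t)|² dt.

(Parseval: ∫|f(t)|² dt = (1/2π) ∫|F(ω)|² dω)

∫|f(t)|² dt = \frac{\pi}{13718}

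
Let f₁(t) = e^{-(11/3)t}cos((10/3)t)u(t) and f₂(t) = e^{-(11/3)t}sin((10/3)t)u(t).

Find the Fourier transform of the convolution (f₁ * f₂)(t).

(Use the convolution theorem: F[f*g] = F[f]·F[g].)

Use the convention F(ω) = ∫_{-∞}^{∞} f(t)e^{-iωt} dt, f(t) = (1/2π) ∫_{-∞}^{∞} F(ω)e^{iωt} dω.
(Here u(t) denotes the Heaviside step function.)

F[f₁*f₂](ω) = \frac{90 \left(3 i \omega + 11\right)}{\left(\left(3 i \omega + 11\right)^{2} + 100\right)^{2}}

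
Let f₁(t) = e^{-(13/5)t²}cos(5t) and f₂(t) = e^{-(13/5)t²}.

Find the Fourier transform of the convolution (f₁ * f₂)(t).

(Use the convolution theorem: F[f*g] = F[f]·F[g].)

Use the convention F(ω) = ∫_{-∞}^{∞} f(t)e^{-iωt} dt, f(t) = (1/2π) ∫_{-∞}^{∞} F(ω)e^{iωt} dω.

F[f₁*f₂](ω) = \frac{5 \pi \left(e^{\frac{25 \omega}{13}} + 1\right) e^{- \frac{5 \omega^{2}}{26} - \frac{25 \omega}{26} - \frac{125}{52}}}{26}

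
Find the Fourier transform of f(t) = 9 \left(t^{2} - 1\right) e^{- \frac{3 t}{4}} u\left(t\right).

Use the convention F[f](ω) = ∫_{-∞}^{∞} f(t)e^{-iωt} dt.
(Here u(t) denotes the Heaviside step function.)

F(ω) = \frac{36 \left(128 i \omega - \left(4 i \omega + 3\right)^{3} + 96\right)}{\left(4 i \omega + 3\right)^{4}}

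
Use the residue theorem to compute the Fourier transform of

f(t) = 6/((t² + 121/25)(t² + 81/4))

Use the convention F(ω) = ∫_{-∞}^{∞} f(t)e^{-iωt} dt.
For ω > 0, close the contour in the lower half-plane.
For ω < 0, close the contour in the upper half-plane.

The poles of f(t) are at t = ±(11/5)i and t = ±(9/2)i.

Let g(z) = f(z)e^{-iωz}; for large |z| the factor e^{-iωz} decays in the lower half-plane when ω > 0 and in the upper half-plane when ω < 0.

Case ω > 0 (lower half-plane, clockwise contour ⇒ F(ω) = -2πi·ΣRes):
  Res_{z = - \frac{11 i}{5}} g(z) = \frac{1500 i e^{- \frac{11 \omega}{5}}}{16951}
  Res_{z = - \frac{9 i}{2}} g(z) = - \frac{200 i e^{- \frac{9 \omega}{2}}}{4623}
  F(ω) = -2πi·ΣRes = - \frac{400 \pi e^{- \frac{9 \omega}{2}}}{4623} + \frac{3000 \pi e^{- \frac{11 \omega}{5}}}{16951}

Case ω < 0 (upper half-plane, counterclockwise contour ⇒ F(ω) = +2πi·ΣRes):
  Res_{z = \frac{11 i}{5}} g(z) = - \frac{1500 i e^{\frac{11 \omega}{5}}}{16951}
  Res_{z = \frac{9 i}{2}} g(z) = \frac{200 i e^{\frac{9 \omega}{2}}}{4623}
  F(ω) = 2πi·ΣRes = \frac{200 \pi \left(45 e^{\frac{11 \omega}{5}} - 22 e^{\frac{9 \omega}{2}}\right)}{50853}

Both cases combine into a single formula in |ω|:

F(ω) = - \frac{400 \pi e^{- \frac{9 \left|{\omega}\right|}{2}}}{4623} + \frac{3000 \pi e^{- \frac{11 \left|{\omega}\right|}{5}}}{16951}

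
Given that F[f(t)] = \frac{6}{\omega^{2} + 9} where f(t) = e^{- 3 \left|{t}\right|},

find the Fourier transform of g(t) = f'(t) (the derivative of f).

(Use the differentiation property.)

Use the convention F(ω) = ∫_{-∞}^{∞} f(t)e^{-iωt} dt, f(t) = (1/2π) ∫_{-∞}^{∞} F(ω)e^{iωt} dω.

F[g](ω) = \frac{6 i \omega}{\omega^{2} + 9}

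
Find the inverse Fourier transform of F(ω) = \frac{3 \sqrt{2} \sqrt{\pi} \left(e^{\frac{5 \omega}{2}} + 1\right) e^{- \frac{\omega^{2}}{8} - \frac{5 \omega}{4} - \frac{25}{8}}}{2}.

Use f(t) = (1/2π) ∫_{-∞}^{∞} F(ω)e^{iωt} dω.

f(t) = 6 e^{- 2 t^{2}} \cos{\left(5 t \right)}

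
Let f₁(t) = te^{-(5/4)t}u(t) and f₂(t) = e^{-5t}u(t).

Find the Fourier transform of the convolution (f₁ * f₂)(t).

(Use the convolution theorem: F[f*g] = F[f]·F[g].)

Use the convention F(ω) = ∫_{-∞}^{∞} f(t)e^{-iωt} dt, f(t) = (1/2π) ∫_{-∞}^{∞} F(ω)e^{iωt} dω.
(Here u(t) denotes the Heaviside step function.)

F[f₁*f₂](ω) = \frac{16}{\left(i \omega + 5\right) \left(4 i \omega + 5\right)^{2}}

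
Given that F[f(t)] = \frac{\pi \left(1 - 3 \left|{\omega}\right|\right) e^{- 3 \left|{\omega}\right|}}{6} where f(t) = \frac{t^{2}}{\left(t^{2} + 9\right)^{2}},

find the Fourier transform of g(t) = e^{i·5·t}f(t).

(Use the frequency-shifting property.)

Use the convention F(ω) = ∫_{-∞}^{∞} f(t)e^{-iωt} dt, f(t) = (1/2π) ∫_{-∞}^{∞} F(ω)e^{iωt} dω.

F[g](ω) = \frac{\pi \left(1 - 3 \left|{\omega - 5}\right|\right) e^{- 3 \left|{\omega - 5}\right|}}{6}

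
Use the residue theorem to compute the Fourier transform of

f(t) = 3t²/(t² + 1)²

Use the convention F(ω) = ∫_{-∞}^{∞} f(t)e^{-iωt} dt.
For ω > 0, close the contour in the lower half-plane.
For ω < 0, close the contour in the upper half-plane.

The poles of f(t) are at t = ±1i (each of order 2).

Let g(z) = f(z)e^{-iωz}; for large |z| the factor e^{-iωz} decays in the lower half-plane when ω > 0 and in the upper half-plane when ω < 0.

Case ω > 0 (lower half-plane, clockwise contour ⇒ F(ω) = -2πi·ΣRes):
  Res_{z = - i} g(z) = \frac{3 i \left(1 - \omega\right) e^{- \omega}}{4} (pole of order 2)
  F(ω) = -2πi·ΣRes = \frac{3 \pi \left(1 - \omega\right) e^{- \omega}}{2}

Case ω < 0 (upper half-plane, counterclockwise contour ⇒ F(ω) = +2πi·ΣRes):
  Res_{z = i} g(z) = \frac{3 i \left(- \omega - 1\right) e^{\omega}}{4} (pole of order 2)
  F(ω) = 2πi·ΣRes = \frac{3 \pi \left(\omega + 1\right) e^{\omega}}{2}

Both cases combine into a single formula in |ω|:

F(ω) = \frac{3 \pi \left(1 - \left|{\omega}\right|\right) e^{- \left|{\omega}\right|}}{2}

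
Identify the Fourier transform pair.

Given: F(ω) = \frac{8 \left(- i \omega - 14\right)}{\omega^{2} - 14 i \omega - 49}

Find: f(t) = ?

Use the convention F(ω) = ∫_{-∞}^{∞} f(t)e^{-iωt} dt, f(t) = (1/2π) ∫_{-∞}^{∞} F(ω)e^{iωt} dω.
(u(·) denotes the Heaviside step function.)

f(t) = 8 \left(7 t + 1\right) e^{- 7 t} u\left(t\right)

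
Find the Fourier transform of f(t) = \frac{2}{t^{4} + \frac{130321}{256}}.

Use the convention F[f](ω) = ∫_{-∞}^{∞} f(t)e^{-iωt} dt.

F(ω) = \frac{128 \pi e^{- \frac{19 \sqrt{2} \left|{\omega}\right|}{8}} \sin{\left(\frac{19 \sqrt{2} \left|{\omega}\right|}{8} + \frac{\pi}{4} \right)}}{6859}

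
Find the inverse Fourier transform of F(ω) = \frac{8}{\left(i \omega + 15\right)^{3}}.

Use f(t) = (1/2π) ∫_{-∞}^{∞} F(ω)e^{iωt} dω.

f(t) = 4 t^{2} e^{- 15 t} u\left(t\right)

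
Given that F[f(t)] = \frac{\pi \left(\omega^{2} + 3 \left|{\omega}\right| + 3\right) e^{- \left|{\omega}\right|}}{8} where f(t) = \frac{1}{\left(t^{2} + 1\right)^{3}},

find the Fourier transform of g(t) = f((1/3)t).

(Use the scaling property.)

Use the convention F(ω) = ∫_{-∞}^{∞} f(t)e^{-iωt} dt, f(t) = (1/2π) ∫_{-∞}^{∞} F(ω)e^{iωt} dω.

F[g](ω) = \frac{9 \pi \left(3 \omega^{2} + 3 \left|{\omega}\right| + 1\right) e^{- 3 \left|{\omega}\right|}}{8}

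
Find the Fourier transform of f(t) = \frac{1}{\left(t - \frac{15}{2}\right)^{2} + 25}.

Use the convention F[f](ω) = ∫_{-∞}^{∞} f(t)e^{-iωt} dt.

F(ω) = \frac{\pi e^{- \frac{15 i \omega}{2} - 5 \left|{\omega}\right|}}{5}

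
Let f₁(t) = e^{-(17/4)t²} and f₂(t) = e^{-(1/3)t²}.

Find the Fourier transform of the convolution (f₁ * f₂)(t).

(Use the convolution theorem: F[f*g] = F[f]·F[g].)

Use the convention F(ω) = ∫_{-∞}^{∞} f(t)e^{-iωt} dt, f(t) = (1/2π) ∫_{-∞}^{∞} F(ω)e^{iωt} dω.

F[f₁*f₂](ω) = \frac{2 \sqrt{51} \pi e^{- \frac{55 \omega^{2}}{68}}}{17}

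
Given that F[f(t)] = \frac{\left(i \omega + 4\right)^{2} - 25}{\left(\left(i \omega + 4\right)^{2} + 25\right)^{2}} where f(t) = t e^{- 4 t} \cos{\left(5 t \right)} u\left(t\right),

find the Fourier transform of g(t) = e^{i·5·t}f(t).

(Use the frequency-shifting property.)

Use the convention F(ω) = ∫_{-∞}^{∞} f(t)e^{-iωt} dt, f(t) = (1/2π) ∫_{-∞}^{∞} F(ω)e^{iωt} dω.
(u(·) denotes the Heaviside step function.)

F[g](ω) = \frac{\left(i \left(\omega - 5\right) + 4\right)^{2} - 25}{\left(\left(i \left(\omega - 5\right) + 4\right)^{2} + 25\right)^{2}}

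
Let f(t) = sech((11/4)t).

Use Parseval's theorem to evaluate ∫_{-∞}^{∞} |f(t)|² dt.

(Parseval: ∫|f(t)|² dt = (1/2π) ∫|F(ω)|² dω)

∫|f(t)|² dt = \frac{8}{11}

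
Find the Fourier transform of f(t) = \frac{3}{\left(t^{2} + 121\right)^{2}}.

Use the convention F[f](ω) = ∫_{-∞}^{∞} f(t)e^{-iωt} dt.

F(ω) = \frac{3 \pi \left(11 \left|{\omega}\right| + 1\right) e^{- 11 \left|{\omega}\right|}}{2662}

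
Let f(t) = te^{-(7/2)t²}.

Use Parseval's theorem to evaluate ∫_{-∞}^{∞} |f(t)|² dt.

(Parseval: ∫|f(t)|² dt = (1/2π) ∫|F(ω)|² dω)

∫|f(t)|² dt = \frac{\sqrt{7} \sqrt{\pi}}{98}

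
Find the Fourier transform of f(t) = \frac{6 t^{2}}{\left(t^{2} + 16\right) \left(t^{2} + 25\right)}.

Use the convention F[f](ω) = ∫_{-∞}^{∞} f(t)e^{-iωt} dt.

F(ω) = \frac{2 \pi \left(5 - 4 e^{\left|{\omega}\right|}\right) e^{- 5 \left|{\omega}\right|}}{3}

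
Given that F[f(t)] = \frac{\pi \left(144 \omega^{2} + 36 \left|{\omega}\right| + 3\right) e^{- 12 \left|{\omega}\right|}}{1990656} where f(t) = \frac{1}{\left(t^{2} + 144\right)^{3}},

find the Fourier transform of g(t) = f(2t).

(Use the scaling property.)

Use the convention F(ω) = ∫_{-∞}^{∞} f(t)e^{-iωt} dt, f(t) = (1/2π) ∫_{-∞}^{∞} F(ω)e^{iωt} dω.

F[g](ω) = \frac{\pi \left(12 \omega^{2} + 6 \left|{\omega}\right| + 1\right) e^{- 6 \left|{\omega}\right|}}{1327104}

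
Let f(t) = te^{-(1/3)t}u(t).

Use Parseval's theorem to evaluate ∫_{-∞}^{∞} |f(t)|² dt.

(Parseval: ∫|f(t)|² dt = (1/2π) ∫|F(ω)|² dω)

∫|f(t)|² dt = \frac{27}{4}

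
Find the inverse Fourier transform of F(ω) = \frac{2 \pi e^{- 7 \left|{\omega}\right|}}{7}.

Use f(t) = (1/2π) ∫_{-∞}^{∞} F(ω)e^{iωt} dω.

f(t) = \frac{2}{t^{2} + 49}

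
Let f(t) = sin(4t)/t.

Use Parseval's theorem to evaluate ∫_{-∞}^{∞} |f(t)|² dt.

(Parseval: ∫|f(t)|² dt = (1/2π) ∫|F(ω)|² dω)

∫|f(t)|² dt = 4 \pi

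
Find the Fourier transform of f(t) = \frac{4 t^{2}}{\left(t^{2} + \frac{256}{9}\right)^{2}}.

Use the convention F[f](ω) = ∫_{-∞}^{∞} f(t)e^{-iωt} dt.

F(ω) = \frac{\pi \left(3 - 16 \left|{\omega}\right|\right) e^{- \frac{16 \left|{\omega}\right|}{3}}}{8}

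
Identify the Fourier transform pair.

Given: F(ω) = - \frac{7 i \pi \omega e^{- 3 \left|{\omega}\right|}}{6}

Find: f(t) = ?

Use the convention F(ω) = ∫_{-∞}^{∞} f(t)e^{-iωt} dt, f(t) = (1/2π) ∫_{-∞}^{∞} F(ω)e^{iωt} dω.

f(t) = \frac{7 t}{\left(t^{2} + 9\right)^{2}}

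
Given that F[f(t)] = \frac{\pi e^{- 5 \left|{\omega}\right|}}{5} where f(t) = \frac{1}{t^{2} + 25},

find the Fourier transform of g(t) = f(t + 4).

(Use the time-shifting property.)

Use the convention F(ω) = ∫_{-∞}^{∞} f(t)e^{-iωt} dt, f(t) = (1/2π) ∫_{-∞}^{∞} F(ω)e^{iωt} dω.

F[g](ω) = \frac{\pi e^{4 i \omega - 5 \left|{\omega}\right|}}{5}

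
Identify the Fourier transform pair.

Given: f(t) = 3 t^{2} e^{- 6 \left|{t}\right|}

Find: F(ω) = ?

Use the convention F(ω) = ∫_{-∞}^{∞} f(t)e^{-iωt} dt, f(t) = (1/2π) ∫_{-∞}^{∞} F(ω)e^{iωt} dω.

F(ω) = \frac{216 \left(12 - \omega^{2}\right)}{\left(\omega^{2} + 36\right)^{3}}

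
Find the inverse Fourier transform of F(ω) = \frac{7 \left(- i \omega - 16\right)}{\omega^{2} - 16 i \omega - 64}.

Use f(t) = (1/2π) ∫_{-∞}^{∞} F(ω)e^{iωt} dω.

f(t) = 7 \left(8 t + 1\right) e^{- 8 t} u\left(t\right)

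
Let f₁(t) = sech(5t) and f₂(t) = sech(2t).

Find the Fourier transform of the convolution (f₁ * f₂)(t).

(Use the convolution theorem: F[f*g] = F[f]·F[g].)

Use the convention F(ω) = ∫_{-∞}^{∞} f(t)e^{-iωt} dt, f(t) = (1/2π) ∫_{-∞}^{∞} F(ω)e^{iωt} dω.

F[f₁*f₂](ω) = \frac{\pi^{2}}{10 \cosh{\left(\frac{\pi \omega}{10} \right)} \cosh{\left(\frac{\pi \omega}{4} \right)}}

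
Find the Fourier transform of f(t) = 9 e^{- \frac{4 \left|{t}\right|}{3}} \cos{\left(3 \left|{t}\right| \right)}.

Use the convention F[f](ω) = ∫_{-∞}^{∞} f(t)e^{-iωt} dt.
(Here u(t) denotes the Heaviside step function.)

F(ω) = \frac{216 \left(9 \omega^{2} + 97\right)}{81 \omega^{4} - 1170 \omega^{2} + 9409}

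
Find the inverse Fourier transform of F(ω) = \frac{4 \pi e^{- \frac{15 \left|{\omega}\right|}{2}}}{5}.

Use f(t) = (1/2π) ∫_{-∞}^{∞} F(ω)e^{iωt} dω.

f(t) = \frac{6}{t^{2} + \frac{225}{4}}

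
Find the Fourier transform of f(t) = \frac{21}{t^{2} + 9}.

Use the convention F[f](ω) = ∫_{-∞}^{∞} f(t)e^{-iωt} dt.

F(ω) = 7 \pi e^{- 3 \left|{\omega}\right|}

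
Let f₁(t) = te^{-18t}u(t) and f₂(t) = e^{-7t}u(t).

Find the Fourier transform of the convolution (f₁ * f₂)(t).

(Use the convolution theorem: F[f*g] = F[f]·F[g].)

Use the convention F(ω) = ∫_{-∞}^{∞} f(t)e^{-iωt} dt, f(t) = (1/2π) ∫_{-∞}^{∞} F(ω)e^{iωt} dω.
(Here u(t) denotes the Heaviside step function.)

F[f₁*f₂](ω) = \frac{1}{\left(i \omega + 7\right) \left(i \omega + 18\right)^{2}}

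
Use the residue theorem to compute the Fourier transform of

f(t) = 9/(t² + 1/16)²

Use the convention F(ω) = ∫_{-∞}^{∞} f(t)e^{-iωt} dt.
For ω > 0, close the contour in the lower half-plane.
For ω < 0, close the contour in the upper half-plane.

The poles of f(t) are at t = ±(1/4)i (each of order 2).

Let g(z) = f(z)e^{-iωz}; for large |z| the factor e^{-iωz} decays in the lower half-plane when ω > 0 and in the upper half-plane when ω < 0.

Case ω > 0 (lower half-plane, clockwise contour ⇒ F(ω) = -2πi·ΣRes):
  Res_{z = - \frac{i}{4}} g(z) = 36 i \left(\omega + 4\right) e^{- \frac{\omega}{4}} (pole of order 2)
  F(ω) = -2πi·ΣRes = 72 \pi \left(\omega + 4\right) e^{- \frac{\omega}{4}}

Case ω < 0 (upper half-plane, counterclockwise contour ⇒ F(ω) = +2πi·ΣRes):
  Res_{z = \frac{i}{4}} g(z) = 36 i \left(\omega - 4\right) e^{\frac{\omega}{4}} (pole of order 2)
  F(ω) = 2πi·ΣRes = 72 \pi \left(4 - \omega\right) e^{\frac{\omega}{4}}

Both cases combine into a single formula in |ω|:

F(ω) = 72 \pi \left(\left|{\omega}\right| + 4\right) e^{- \frac{\left|{\omega}\right|}{4}}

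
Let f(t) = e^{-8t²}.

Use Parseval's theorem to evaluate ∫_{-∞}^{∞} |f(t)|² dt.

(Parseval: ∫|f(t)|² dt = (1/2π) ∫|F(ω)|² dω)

∫|f(t)|² dt = \frac{\sqrt{\pi}}{4}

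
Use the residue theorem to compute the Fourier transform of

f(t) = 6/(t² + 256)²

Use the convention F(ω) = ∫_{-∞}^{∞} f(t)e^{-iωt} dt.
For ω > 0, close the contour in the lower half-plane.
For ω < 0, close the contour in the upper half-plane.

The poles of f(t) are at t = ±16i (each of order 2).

Let g(z) = f(z)e^{-iωz}; for large |z| the factor e^{-iωz} decays in the lower half-plane when ω > 0 and in the upper half-plane when ω < 0.

Case ω > 0 (lower half-plane, clockwise contour ⇒ F(ω) = -2πi·ΣRes):
  Res_{z = - 16 i} g(z) = \frac{3 i \left(16 \omega + 1\right) e^{- 16 \omega}}{8192} (pole of order 2)
  F(ω) = -2πi·ΣRes = \frac{3 \pi \left(16 \omega + 1\right) e^{- 16 \omega}}{4096}

Case ω < 0 (upper half-plane, counterclockwise contour ⇒ F(ω) = +2πi·ΣRes):
  Res_{z = 16 i} g(z) = \frac{3 i \left(16 \omega - 1\right) e^{16 \omega}}{8192} (pole of order 2)
  F(ω) = 2πi·ΣRes = \frac{3 \pi \left(1 - 16 \omega\right) e^{16 \omega}}{4096}

Both cases combine into a single formula in |ω|:

F(ω) = \frac{3 \pi \left(16 \left|{\omega}\right| + 1\right) e^{- 16 \left|{\omega}\right|}}{4096}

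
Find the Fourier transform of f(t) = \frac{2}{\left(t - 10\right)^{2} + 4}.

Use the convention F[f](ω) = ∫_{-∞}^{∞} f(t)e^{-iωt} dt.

F(ω) = \pi e^{- 10 i \omega - 2 \left|{\omega}\right|}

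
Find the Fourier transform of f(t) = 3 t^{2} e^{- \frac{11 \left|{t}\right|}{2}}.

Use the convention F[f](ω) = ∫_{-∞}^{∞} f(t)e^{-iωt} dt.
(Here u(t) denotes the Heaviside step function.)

F(ω) = \frac{1056 \left(121 - 12 \omega^{2}\right)}{\left(4 \omega^{2} + 121\right)^{3}}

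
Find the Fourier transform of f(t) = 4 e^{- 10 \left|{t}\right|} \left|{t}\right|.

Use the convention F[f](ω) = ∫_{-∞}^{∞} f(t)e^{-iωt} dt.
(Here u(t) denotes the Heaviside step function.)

F(ω) = \frac{8 \left(100 - \omega^{2}\right)}{\left(\omega^{2} + 100\right)^{2}}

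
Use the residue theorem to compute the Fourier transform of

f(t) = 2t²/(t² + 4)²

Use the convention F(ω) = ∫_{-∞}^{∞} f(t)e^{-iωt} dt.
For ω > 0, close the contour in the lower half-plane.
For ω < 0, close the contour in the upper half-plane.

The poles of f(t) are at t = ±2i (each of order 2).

Let g(z) = f(z)e^{-iωz}; for large |z| the factor e^{-iωz} decays in the lower half-plane when ω > 0 and in the upper half-plane when ω < 0.

Case ω > 0 (lower half-plane, clockwise contour ⇒ F(ω) = -2πi·ΣRes):
  Res_{z = - 2 i} g(z) = \frac{i \left(1 - 2 \omega\right) e^{- 2 \omega}}{4} (pole of order 2)
  F(ω) = -2πi·ΣRes = \frac{\pi \left(1 - 2 \omega\right) e^{- 2 \omega}}{2}

Case ω < 0 (upper half-plane, counterclockwise contour ⇒ F(ω) = +2πi·ΣRes):
  Res_{z = 2 i} g(z) = \frac{i \left(- 2 \omega - 1\right) e^{2 \omega}}{4} (pole of order 2)
  F(ω) = 2πi·ΣRes = \frac{\pi \left(2 \omega + 1\right) e^{2 \omega}}{2}

Both cases combine into a single formula in |ω|:

F(ω) = \frac{\pi \left(1 - 2 \left|{\omega}\right|\right) e^{- 2 \left|{\omega}\right|}}{2}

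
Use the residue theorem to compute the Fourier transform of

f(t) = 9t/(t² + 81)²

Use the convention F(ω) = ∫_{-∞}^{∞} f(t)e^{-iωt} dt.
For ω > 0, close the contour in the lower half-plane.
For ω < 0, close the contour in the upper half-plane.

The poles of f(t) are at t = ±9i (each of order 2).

Let g(z) = f(z)e^{-iωz}; for large |z| the factor e^{-iωz} decays in the lower half-plane when ω > 0 and in the upper half-plane when ω < 0.

Case ω > 0 (lower half-plane, clockwise contour ⇒ F(ω) = -2πi·ΣRes):
  Res_{z = - 9 i} g(z) = \frac{\omega e^{- 9 \omega}}{4} (pole of order 2)
  F(ω) = -2πi·ΣRes = - \frac{i \pi \omega e^{- 9 \omega}}{2}

Case ω < 0 (upper half-plane, counterclockwise contour ⇒ F(ω) = +2πi·ΣRes):
  Res_{z = 9 i} g(z) = - \frac{\omega e^{9 \omega}}{4} (pole of order 2)
  F(ω) = 2πi·ΣRes = - \frac{i \pi \omega e^{9 \omega}}{2}

Both cases combine into a single formula in |ω|:

F(ω) = - \frac{i \pi \omega e^{- 9 \left|{\omega}\right|}}{2}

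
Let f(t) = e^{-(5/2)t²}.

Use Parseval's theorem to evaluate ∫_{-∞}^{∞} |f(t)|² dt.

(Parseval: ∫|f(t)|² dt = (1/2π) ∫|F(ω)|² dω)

∫|f(t)|² dt = \frac{\sqrt{5} \sqrt{\pi}}{5}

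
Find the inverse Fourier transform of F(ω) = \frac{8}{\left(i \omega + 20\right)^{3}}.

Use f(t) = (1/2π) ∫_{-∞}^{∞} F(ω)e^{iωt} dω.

f(t) = 4 t^{2} e^{- 20 t} u\left(t\right)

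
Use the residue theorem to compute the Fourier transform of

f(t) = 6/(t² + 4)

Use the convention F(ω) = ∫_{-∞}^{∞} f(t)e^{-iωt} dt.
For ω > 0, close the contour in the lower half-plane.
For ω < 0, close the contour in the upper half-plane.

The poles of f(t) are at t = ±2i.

Let g(z) = f(z)e^{-iωz}; for large |z| the factor e^{-iωz} decays in the lower half-plane when ω > 0 and in the upper half-plane when ω < 0.

Case ω > 0 (lower half-plane, clockwise contour ⇒ F(ω) = -2πi·ΣRes):
  Res_{z = - 2 i} g(z) = \frac{3 i e^{- 2 \omega}}{2}
  F(ω) = -2πi·ΣRes = 3 \pi e^{- 2 \omega}

Case ω < 0 (upper half-plane, counterclockwise contour ⇒ F(ω) = +2πi·ΣRes):
  Res_{z = 2 i} g(z) = - \frac{3 i e^{2 \omega}}{2}
  F(ω) = 2πi·ΣRes = 3 \pi e^{2 \omega}

Both cases combine into a single formula in |ω|:

F(ω) = 3 \pi e^{- 2 \left|{\omega}\right|}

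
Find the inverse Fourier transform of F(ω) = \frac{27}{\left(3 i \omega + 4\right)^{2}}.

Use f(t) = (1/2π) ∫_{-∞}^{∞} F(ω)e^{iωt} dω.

f(t) = 3 t e^{- \frac{4 t}{3}} u\left(t\right)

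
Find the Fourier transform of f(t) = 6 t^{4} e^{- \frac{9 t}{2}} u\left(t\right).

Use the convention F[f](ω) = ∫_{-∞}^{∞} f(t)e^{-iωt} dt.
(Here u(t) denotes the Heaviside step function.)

F(ω) = \frac{4608}{\left(2 i \omega + 9\right)^{5}}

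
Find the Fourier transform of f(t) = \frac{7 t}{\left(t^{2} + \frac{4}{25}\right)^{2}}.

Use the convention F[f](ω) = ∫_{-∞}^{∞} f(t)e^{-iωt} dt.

F(ω) = - \frac{35 i \pi \omega e^{- \frac{2 \left|{\omega}\right|}{5}}}{4}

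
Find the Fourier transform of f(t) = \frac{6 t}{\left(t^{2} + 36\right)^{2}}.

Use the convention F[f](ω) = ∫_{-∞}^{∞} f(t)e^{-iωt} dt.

F(ω) = - \frac{i \pi \omega e^{- 6 \left|{\omega}\right|}}{2}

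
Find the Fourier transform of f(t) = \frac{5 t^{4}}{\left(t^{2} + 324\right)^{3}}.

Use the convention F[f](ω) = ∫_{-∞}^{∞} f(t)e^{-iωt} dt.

F(ω) = \frac{5 \pi \left(108 \omega^{2} - 30 \left|{\omega}\right| + 1\right) e^{- 18 \left|{\omega}\right|}}{48}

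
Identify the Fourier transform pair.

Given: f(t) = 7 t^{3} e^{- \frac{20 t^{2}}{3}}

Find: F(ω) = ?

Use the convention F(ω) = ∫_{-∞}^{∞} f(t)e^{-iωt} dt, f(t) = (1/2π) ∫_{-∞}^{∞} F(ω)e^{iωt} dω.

F(ω) = \frac{189 \sqrt{15} i \sqrt{\pi} \omega \left(\omega^{2} - 40\right) e^{- \frac{3 \omega^{2}}{80}}}{640000}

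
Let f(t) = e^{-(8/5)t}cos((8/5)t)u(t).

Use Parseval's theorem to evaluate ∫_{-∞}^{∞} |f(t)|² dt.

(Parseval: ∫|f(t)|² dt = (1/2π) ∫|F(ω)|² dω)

∫|f(t)|² dt = \frac{15}{64}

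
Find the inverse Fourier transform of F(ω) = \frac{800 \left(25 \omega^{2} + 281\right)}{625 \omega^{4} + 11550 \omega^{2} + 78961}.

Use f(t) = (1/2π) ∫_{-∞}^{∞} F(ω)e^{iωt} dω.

f(t) = 5 e^{- \frac{16 \left|{t}\right|}{5}} \cos{\left(\left|{t}\right| \right)}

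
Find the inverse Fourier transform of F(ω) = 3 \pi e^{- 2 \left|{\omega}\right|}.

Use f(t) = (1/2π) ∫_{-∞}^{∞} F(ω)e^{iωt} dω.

f(t) = \frac{6}{t^{2} + 4}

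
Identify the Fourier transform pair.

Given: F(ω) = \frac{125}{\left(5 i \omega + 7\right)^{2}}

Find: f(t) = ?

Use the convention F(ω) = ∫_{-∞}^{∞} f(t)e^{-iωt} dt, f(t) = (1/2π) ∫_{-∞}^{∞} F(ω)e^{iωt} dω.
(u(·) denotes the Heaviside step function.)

f(t) = 5 t e^{- \frac{7 t}{5}} u\left(t\right)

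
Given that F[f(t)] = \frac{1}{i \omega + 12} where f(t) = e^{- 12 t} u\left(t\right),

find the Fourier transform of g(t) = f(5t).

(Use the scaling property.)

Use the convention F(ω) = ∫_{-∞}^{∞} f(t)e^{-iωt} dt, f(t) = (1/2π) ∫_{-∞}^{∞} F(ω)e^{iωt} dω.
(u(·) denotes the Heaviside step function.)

F[g](ω) = \frac{1}{i \omega + 60}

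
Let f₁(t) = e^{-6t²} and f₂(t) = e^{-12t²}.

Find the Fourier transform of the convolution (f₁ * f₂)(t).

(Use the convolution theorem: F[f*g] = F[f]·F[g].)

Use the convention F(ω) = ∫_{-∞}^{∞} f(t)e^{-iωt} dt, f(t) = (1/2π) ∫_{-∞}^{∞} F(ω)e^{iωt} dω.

F[f₁*f₂](ω) = \frac{\sqrt{2} \pi e^{- \frac{\omega^{2}}{16}}}{12}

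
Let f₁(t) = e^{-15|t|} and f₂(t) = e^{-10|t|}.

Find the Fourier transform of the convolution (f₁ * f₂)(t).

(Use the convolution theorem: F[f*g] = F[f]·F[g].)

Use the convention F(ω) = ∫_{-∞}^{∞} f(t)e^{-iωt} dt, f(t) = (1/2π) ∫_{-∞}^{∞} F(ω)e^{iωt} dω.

F[f₁*f₂](ω) = \frac{600}{\left(\omega^{2} + 100\right) \left(\omega^{2} + 225\right)}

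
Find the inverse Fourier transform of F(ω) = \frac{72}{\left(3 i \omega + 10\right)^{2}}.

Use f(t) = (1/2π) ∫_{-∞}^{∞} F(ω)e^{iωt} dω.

f(t) = 8 t e^{- \frac{10 t}{3}} u\left(t\right)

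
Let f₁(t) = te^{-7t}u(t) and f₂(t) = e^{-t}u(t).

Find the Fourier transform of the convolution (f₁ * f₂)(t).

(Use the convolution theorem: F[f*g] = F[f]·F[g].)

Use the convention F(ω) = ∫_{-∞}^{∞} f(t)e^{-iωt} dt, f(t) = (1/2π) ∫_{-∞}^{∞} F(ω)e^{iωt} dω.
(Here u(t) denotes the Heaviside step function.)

F[f₁*f₂](ω) = \frac{1}{\left(i \omega + 1\right) \left(i \omega + 7\right)^{2}}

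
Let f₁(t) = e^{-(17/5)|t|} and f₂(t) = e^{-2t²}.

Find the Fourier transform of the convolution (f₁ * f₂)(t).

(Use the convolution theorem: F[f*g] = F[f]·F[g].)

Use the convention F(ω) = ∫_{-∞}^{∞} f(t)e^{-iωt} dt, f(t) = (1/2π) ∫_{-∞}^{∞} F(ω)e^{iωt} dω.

F[f₁*f₂](ω) = \frac{85 \sqrt{2} \sqrt{\pi} e^{- \frac{\omega^{2}}{8}}}{25 \omega^{2} + 289}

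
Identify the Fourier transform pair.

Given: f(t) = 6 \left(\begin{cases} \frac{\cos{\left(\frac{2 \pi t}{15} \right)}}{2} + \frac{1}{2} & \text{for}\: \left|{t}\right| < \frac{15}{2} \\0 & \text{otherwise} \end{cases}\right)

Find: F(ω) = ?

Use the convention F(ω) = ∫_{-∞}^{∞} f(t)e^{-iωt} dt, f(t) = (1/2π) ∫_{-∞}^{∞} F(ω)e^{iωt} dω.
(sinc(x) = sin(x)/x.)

F(ω) = - \frac{180 \pi^{2} \operatorname{sinc}{\left(\frac{15 \omega}{2} \right)}}{225 \omega^{2} - 4 \pi^{2}}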